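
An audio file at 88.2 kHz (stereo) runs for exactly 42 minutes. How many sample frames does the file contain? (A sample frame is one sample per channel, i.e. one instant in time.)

exactly 42 minutes = 2,520 s.
88,200 samples/s × 2,520 s = 222,264,000 frames.

222,264,000 sample frames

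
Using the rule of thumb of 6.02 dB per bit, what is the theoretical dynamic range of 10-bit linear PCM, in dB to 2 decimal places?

10 × 6.02 = 60.20 dB.

60.20 dB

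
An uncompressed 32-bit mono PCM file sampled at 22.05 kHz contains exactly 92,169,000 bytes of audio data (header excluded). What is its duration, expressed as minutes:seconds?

Byte rate = 22,050 × 4 × 1 = 88,200 bytes/s.
Duration = 92,169,000 / 88,200 = 1,045 s.
1,045 s = 17:25.

17:25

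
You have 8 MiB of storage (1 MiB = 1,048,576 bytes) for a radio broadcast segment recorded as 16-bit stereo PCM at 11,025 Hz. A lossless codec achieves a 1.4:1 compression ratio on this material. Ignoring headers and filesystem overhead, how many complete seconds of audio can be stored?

Uncompressed byte rate = 11,025 × 2 × 2 = 44,100 bytes/s.
After 1.4:1 compression, effective rate ≈ 31500 bytes/s.
Capacity = 8 × 1,048,576 = 8,388,608 bytes.
8,388,608 / effective rate ≈ 266.31 s → 266 seconds.

266 seconds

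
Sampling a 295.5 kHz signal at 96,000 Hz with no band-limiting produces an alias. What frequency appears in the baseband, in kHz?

7.5 kHz

Nyquist = 96,000/2 = 48,000 Hz; 295,500 Hz exceeds it.
Alias = |295,500 − 3×96,000| = |295,500 − 288,000| = 7,500 Hz = 7.5 kHz.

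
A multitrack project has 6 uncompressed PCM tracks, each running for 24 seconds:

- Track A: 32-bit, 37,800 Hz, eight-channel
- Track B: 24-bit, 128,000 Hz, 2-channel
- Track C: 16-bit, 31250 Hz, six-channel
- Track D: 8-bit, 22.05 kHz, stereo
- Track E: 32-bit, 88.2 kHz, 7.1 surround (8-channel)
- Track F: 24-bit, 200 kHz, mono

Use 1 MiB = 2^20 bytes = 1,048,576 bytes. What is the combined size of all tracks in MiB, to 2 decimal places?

133.19 MiB

Track A: 37,800 × 24 × 4 × 8 = 29,030,400 bytes.
Track B: 128,000 × 24 × 3 × 2 = 18,432,000 bytes.
Track C: 31,250 × 24 × 2 × 6 = 9,000,000 bytes.
Track D: 22,050 × 24 × 1 × 2 = 1,058,400 bytes.
Track E: 88,200 × 24 × 4 × 8 = 67,737,600 bytes.
Track F: 200,000 × 24 × 3 × 1 = 14,400,000 bytes.
Total = 139,658,400 bytes = 133.19 MiB.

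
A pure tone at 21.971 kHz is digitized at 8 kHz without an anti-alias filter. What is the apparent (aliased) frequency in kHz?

Nyquist = 8,000/2 = 4,000 Hz; 21,971 Hz exceeds it.
Alias = |21,971 − 3×8,000| = |21,971 − 24,000| = 2,029 Hz = 2.029 kHz.

2.029 kHz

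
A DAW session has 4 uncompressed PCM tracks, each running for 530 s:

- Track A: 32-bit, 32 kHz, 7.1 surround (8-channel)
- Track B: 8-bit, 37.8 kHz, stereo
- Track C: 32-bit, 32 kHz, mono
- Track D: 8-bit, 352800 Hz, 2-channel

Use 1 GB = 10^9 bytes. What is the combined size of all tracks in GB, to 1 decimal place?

1.0 GB

Track A: 32,000 × 530 × 4 × 8 = 542,720,000 bytes.
Track B: 37,800 × 530 × 1 × 2 = 40,068,000 bytes.
Track C: 32,000 × 530 × 4 × 1 = 67,840,000 bytes.
Track D: 352,800 × 530 × 1 × 2 = 373,968,000 bytes.
Total = 1,024,596,000 bytes = 1.0 GB.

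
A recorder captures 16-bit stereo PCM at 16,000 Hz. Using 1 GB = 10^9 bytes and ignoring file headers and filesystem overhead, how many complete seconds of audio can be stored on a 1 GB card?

Uncompressed byte rate = 16,000 × 2 × 2 = 64,000 bytes/s.
Capacity = 1 × 1,000,000,000 = 1,000,000,000 bytes.
1,000,000,000 / 64,000 ≈ 15625 s → 15,625 seconds.

15,625 seconds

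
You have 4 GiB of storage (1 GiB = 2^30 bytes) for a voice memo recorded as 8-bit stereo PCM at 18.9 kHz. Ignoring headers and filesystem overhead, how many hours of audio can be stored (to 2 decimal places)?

Uncompressed byte rate = 18,900 × 1 × 2 = 37,800 bytes/s.
Capacity = 4 × 1,073,741,824 = 4,294,967,296 bytes.
4,294,967,296 / 37,800 ≈ 113623.47 s → 31.56 hours.

31.56 hours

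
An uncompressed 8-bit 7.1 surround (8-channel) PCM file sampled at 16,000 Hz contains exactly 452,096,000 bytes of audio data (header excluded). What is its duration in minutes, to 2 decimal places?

Byte rate = 16,000 × 1 × 8 = 128,000 bytes/s.
Duration = 452,096,000 / 128,000 = 3,532 s.
3,532 s / 60 = 58.87 minutes.

58.87 minutes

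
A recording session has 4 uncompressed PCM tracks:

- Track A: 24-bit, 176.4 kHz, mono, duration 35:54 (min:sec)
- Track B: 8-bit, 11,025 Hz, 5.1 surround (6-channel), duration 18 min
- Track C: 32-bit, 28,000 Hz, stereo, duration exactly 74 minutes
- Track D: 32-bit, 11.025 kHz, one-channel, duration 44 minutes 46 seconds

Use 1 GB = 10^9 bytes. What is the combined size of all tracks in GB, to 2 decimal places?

2.32 GB

Track A: 35:54 (min:sec) = 2,154 s; 176,400 × 2,154 × 3 × 1 = 1,139,896,800 bytes.
Track B: 18 min = 1,080 s; 11,025 × 1,080 × 1 × 6 = 71,442,000 bytes.
Track C: exactly 74 minutes = 4,440 s; 28,000 × 4,440 × 4 × 2 = 994,560,000 bytes.
Track D: 44 minutes 46 seconds = 2,686 s; 11,025 × 2,686 × 4 × 1 = 118,452,600 bytes.
Total = 2,324,351,400 bytes = 2.32 GB.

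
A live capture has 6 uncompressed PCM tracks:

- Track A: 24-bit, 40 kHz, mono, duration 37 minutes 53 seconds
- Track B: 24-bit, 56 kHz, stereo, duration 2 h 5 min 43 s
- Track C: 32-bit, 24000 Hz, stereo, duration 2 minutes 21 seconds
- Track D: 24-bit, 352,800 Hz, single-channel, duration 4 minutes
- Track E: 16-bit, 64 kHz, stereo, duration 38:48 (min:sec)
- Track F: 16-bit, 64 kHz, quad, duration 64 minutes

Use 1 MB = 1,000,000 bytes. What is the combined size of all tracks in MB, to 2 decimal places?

5650.34 MB

Track A: 37 minutes 53 seconds = 2,273 s; 40,000 × 2,273 × 3 × 1 = 272,760,000 bytes.
Track B: 2 h 5 min 43 s = 7,543 s; 56,000 × 7,543 × 3 × 2 = 2,534,448,000 bytes.
Track C: 2 minutes 21 seconds = 141 s; 24,000 × 141 × 4 × 2 = 27,072,000 bytes.
Track D: 4 minutes = 240 s; 352,800 × 240 × 3 × 1 = 254,016,000 bytes.
Track E: 38:48 (min:sec) = 2,328 s; 64,000 × 2,328 × 2 × 2 = 595,968,000 bytes.
Track F: 64 minutes = 3,840 s; 64,000 × 3,840 × 2 × 4 = 1,966,080,000 bytes.
Total = 5,650,344,000 bytes = 5650.34 MB.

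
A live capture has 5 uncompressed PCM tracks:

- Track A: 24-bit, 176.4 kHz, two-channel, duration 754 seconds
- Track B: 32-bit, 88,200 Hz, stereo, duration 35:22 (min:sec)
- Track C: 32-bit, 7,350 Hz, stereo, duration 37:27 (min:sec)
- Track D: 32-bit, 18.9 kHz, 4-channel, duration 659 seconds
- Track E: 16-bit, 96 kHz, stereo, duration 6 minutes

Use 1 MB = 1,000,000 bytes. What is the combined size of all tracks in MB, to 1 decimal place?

Track A: 176,400 × 754 × 3 × 2 = 798,033,600 bytes.
Track B: 35:22 (min:sec) = 2,122 s; 88,200 × 2,122 × 4 × 2 = 1,497,283,200 bytes.
Track C: 37:27 (min:sec) = 2,247 s; 7,350 × 2,247 × 4 × 2 = 132,123,600 bytes.
Track D: 18,900 × 659 × 4 × 4 = 199,281,600 bytes.
Track E: 6 minutes = 360 s; 96,000 × 360 × 2 × 2 = 138,240,000 bytes.
Total = 2,764,962,000 bytes = 2765.0 MB.

2765.0 MB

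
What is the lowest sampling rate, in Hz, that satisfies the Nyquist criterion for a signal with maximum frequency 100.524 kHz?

201,048 Hz

Minimum sample rate = 2 × 100,524 Hz = 201,048 Hz.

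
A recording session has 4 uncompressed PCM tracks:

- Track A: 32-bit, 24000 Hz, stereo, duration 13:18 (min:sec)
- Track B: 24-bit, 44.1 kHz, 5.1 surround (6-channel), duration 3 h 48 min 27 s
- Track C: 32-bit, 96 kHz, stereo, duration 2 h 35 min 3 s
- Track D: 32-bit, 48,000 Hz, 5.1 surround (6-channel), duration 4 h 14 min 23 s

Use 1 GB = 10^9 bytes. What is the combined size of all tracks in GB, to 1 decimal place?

35.8 GB

Track A: 13:18 (min:sec) = 798 s; 24,000 × 798 × 4 × 2 = 153,216,000 bytes.
Track B: 3 h 48 min 27 s = 13,707 s; 44,100 × 13,707 × 3 × 6 = 10,880,616,600 bytes.
Track C: 2 h 35 min 3 s = 9,303 s; 96,000 × 9,303 × 4 × 2 = 7,144,704,000 bytes.
Track D: 4 h 14 min 23 s = 15,263 s; 48,000 × 15,263 × 4 × 6 = 17,582,976,000 bytes.
Total = 35,761,512,600 bytes = 35.8 GB.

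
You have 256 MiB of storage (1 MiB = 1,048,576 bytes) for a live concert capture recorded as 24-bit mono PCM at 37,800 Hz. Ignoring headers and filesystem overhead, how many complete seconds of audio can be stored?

Uncompressed byte rate = 37,800 × 3 × 1 = 113,400 bytes/s.
Capacity = 256 × 1,048,576 = 268,435,456 bytes.
268,435,456 / 113,400 ≈ 2367.16 s → 2,367 seconds.

2,367 seconds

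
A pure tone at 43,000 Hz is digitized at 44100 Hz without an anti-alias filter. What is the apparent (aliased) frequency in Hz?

1,100 Hz

Nyquist = 44,100/2 = 22,050 Hz; 43,000 Hz exceeds it.
Alias = |43,000 − 1×44,100| = |43,000 − 44,100| = 1,100 Hz.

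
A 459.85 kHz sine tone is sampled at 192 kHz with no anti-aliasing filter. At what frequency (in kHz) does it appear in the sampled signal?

75.85 kHz

Nyquist = 192,000/2 = 96,000 Hz; 459,850 Hz exceeds it.
Alias = |459,850 − 2×192,000| = |459,850 − 384,000| = 75,850 Hz = 75.85 kHz.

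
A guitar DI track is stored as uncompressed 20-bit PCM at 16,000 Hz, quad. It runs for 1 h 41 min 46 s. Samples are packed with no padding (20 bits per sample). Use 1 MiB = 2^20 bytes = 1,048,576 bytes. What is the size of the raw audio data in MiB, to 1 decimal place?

Duration = 1 h 41 min 46 s = 6,106 s.
Bits = 16,000 × 6,106 × 20 × 4 = 7,815,680,000 bits = 976,960,000 bytes.
976,960,000 / 1,048,576 = 931.7 MiB.

931.7 MiB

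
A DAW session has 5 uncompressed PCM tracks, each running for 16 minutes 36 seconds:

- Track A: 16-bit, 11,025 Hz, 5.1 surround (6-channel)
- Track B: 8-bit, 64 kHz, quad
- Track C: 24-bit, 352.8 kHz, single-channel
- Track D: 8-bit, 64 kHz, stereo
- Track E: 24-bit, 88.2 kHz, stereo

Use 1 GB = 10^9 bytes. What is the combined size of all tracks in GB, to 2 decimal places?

2.10 GB

16 minutes 36 seconds = 996 s.
Track A: 11,025 × 996 × 2 × 6 = 131,770,800 bytes.
Track B: 64,000 × 996 × 1 × 4 = 254,976,000 bytes.
Track C: 352,800 × 996 × 3 × 1 = 1,054,166,400 bytes.
Track D: 64,000 × 996 × 1 × 2 = 127,488,000 bytes.
Track E: 88,200 × 996 × 3 × 2 = 527,083,200 bytes.
Total = 2,095,484,400 bytes = 2.10 GB.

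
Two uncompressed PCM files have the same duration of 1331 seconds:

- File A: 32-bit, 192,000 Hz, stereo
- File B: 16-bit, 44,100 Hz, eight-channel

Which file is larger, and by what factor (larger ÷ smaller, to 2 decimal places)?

File A: 192,000 × 4 × 2 = 1,536,000 bytes/s.
File B: 44,100 × 2 × 8 = 705,600 bytes/s.
File A is larger; ratio = 2,044,416,000 / 939,153,600 = 2.18.

File A, by a factor of 2.18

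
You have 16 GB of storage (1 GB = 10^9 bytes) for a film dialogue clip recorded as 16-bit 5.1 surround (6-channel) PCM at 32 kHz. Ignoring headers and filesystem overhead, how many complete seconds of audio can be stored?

Uncompressed byte rate = 32,000 × 2 × 6 = 384,000 bytes/s.
Capacity = 16 × 1,000,000,000 = 16,000,000,000 bytes.
16,000,000,000 / 384,000 ≈ 41666.67 s → 41,666 seconds.

41,666 seconds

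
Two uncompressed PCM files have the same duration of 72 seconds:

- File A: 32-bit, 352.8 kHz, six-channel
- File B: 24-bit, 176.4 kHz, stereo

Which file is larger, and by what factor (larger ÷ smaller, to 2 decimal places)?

File A, by a factor of 8.00

File A: 352,800 × 4 × 6 = 8,467,200 bytes/s.
File B: 176,400 × 3 × 2 = 1,058,400 bytes/s.
File A is larger; ratio = 609,638,400 / 76,204,800 = 8.00.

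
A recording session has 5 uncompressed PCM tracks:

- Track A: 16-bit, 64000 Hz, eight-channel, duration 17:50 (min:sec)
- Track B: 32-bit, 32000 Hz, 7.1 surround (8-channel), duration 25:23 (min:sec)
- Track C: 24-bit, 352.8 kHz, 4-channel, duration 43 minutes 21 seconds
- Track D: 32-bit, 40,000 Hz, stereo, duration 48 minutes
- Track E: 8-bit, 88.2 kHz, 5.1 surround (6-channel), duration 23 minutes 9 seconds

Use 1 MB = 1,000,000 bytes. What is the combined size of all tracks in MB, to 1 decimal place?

Track A: 17:50 (min:sec) = 1,070 s; 64,000 × 1,070 × 2 × 8 = 1,095,680,000 bytes.
Track B: 25:23 (min:sec) = 1,523 s; 32,000 × 1,523 × 4 × 8 = 1,559,552,000 bytes.
Track C: 43 minutes 21 seconds = 2,601 s; 352,800 × 2,601 × 3 × 4 = 11,011,593,600 bytes.
Track D: 48 minutes = 2,880 s; 40,000 × 2,880 × 4 × 2 = 921,600,000 bytes.
Track E: 23 minutes 9 seconds = 1,389 s; 88,200 × 1,389 × 1 × 6 = 735,058,800 bytes.
Total = 15,323,484,400 bytes = 15323.5 MB.

15323.5 MB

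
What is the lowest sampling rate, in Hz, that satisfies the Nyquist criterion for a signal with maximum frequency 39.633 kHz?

Minimum sample rate = 2 × 39,633 Hz = 79,266 Hz.

79,266 Hz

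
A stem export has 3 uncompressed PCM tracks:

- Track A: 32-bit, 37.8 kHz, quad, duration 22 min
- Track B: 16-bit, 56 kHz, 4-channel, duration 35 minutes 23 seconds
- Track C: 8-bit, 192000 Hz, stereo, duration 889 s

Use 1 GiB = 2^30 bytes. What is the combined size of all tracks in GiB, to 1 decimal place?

1.9 GiB

Track A: 22 min = 1,320 s; 37,800 × 1,320 × 4 × 4 = 798,336,000 bytes.
Track B: 35 minutes 23 seconds = 2,123 s; 56,000 × 2,123 × 2 × 4 = 951,104,000 bytes.
Track C: 192,000 × 889 × 1 × 2 = 341,376,000 bytes.
Total = 2,090,816,000 bytes = 1.9 GiB.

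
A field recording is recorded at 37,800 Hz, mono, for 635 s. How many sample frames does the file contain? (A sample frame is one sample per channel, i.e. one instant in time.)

37,800 samples/s × 635 s = 24,003,000 frames.

24,003,000 sample frames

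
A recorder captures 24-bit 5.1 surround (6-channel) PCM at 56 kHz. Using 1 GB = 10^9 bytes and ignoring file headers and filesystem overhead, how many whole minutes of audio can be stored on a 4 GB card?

66 minutes

Uncompressed byte rate = 56,000 × 3 × 6 = 1,008,000 bytes/s.
Capacity = 4 × 1,000,000,000 = 4,000,000,000 bytes.
4,000,000,000 / 1,008,000 ≈ 3968.25 s → 66 minutes.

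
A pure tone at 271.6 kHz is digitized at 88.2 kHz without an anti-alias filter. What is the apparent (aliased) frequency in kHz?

Nyquist = 88,200/2 = 44,100 Hz; 271,600 Hz exceeds it.
Alias = |271,600 − 3×88,200| = |271,600 − 264,600| = 7,000 Hz = 7 kHz.

7 kHz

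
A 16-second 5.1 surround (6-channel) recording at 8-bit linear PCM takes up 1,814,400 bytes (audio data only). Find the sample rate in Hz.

18,900 Hz

Bytes = sample_rate × seconds × bytes_per_sample × channels.
sample_rate = 1,814,400 / (16 × 1 × 6) = 1,814,400 / 96 = 18,900 Hz.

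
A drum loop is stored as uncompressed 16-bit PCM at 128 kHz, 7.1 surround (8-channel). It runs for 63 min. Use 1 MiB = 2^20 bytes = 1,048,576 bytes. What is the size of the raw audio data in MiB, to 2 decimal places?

Duration = 63 min = 3,780 s.
Bytes = 128,000 samples/s × 3,780 s × 2 bytes/sample × 8 ch = 7,741,440,000 bytes.
7,741,440,000 / 1,048,576 = 7382.81 MiB.

7382.81 MiB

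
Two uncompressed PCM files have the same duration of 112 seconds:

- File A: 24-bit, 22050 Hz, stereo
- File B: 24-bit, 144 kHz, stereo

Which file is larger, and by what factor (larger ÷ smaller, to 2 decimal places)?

File B, by a factor of 6.53

File A: 22,050 × 3 × 2 = 132,300 bytes/s.
File B: 144,000 × 3 × 2 = 864,000 bytes/s.
File B is larger; ratio = 96,768,000 / 14,817,600 = 6.53.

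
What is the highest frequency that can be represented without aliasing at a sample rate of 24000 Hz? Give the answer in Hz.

Nyquist frequency = sample rate / 2 = 24,000 / 2 = 12,000 Hz.

12,000 Hz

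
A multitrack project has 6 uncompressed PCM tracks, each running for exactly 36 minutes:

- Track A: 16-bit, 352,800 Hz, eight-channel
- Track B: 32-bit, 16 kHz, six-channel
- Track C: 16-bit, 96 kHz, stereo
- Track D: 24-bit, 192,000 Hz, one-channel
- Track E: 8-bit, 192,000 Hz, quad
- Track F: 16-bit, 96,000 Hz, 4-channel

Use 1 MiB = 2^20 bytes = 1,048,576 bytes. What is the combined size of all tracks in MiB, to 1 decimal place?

exactly 36 minutes = 2,160 s.
Track A: 352,800 × 2,160 × 2 × 8 = 12,192,768,000 bytes.
Track B: 16,000 × 2,160 × 4 × 6 = 829,440,000 bytes.
Track C: 96,000 × 2,160 × 2 × 2 = 829,440,000 bytes.
Track D: 192,000 × 2,160 × 3 × 1 = 1,244,160,000 bytes.
Track E: 192,000 × 2,160 × 1 × 4 = 1,658,880,000 bytes.
Track F: 96,000 × 2,160 × 2 × 4 = 1,658,880,000 bytes.
Total = 18,413,568,000 bytes = 17560.5 MiB.

17560.5 MiB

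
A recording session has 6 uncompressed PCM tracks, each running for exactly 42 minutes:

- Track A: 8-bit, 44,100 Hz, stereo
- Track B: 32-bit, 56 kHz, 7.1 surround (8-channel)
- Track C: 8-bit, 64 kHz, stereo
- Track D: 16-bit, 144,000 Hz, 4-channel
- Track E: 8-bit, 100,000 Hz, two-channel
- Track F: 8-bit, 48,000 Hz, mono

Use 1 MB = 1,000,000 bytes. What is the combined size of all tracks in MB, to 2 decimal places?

exactly 42 minutes = 2,520 s.
Track A: 44,100 × 2,520 × 1 × 2 = 222,264,000 bytes.
Track B: 56,000 × 2,520 × 4 × 8 = 4,515,840,000 bytes.
Track C: 64,000 × 2,520 × 1 × 2 = 322,560,000 bytes.
Track D: 144,000 × 2,520 × 2 × 4 = 2,903,040,000 bytes.
Track E: 100,000 × 2,520 × 1 × 2 = 504,000,000 bytes.
Track F: 48,000 × 2,520 × 1 × 1 = 120,960,000 bytes.
Total = 8,588,664,000 bytes = 8588.66 MB.

8588.66 MB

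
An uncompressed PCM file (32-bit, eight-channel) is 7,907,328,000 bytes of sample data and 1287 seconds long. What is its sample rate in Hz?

Bytes = sample_rate × seconds × bytes_per_sample × channels.
sample_rate = 7,907,328,000 / (1,287 × 4 × 8) = 7,907,328,000 / 41,184 = 192,000 Hz.

192,000 Hz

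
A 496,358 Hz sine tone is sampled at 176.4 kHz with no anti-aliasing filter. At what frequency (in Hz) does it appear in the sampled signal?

32,842 Hz

Nyquist = 176,400/2 = 88,200 Hz; 496,358 Hz exceeds it.
Alias = |496,358 − 3×176,400| = |496,358 − 529,200| = 32,842 Hz.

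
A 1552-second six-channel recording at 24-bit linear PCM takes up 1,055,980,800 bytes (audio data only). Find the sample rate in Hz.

Bytes = sample_rate × seconds × bytes_per_sample × channels.
sample_rate = 1,055,980,800 / (1,552 × 3 × 6) = 1,055,980,800 / 27,936 = 37,800 Hz.

37,800 Hz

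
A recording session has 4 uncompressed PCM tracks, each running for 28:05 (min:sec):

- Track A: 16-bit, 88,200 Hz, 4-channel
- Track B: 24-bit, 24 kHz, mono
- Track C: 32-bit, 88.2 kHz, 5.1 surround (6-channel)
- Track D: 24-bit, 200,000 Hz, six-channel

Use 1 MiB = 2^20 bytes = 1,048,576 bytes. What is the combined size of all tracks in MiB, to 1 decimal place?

10436.1 MiB

28:05 (min:sec) = 1,685 s.
Track A: 88,200 × 1,685 × 2 × 4 = 1,188,936,000 bytes.
Track B: 24,000 × 1,685 × 3 × 1 = 121,320,000 bytes.
Track C: 88,200 × 1,685 × 4 × 6 = 3,566,808,000 bytes.
Track D: 200,000 × 1,685 × 3 × 6 = 6,066,000,000 bytes.
Total = 10,943,064,000 bytes = 10436.1 MiB.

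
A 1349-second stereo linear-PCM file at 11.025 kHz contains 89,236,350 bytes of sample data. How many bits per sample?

Bytes per sample = 89,236,350 / (11,025 × 1,349 × 2) = 89,236,350 / 29,745,450 = 3.
Bit depth = 3 × 8 = 24 bits.

24 bits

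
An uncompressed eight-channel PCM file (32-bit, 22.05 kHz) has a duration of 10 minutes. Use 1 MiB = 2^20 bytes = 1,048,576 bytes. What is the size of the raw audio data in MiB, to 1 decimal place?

403.7 MiB

Duration = 10 minutes = 600 s.
Bytes = 22,050 samples/s × 600 s × 4 bytes/sample × 8 ch = 423,360,000 bytes.
423,360,000 / 1,048,576 = 403.7 MiB.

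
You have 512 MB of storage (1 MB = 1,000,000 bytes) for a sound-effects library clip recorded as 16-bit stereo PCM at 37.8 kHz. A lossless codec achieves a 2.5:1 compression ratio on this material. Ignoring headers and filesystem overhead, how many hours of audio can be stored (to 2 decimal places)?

Uncompressed byte rate = 37,800 × 2 × 2 = 151,200 bytes/s.
After 2.5:1 compression, effective rate ≈ 60480 bytes/s.
Capacity = 512 × 1,000,000 = 512,000,000 bytes.
512,000,000 / effective rate ≈ 8465.61 s → 2.35 hours.

2.35 hours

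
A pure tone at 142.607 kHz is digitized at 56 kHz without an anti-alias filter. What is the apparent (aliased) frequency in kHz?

Nyquist = 56,000/2 = 28,000 Hz; 142,607 Hz exceeds it.
Alias = |142,607 − 3×56,000| = |142,607 − 168,000| = 25,393 Hz = 25.393 kHz.

25.393 kHz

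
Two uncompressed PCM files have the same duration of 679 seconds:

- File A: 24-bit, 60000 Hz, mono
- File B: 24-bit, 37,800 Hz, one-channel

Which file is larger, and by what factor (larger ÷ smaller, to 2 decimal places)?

File A, by a factor of 1.59

File A: 60,000 × 3 × 1 = 180,000 bytes/s.
File B: 37,800 × 3 × 1 = 113,400 bytes/s.
File A is larger; ratio = 122,220,000 / 76,998,600 = 1.59.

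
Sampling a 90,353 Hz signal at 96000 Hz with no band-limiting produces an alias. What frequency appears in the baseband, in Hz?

Nyquist = 96,000/2 = 48,000 Hz; 90,353 Hz exceeds it.
Alias = |90,353 − 1×96,000| = |90,353 − 96,000| = 5,647 Hz.

5,647 Hz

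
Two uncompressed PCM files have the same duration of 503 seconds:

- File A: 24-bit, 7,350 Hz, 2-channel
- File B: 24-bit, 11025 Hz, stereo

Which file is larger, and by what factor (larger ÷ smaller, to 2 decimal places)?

File A: 7,350 × 3 × 2 = 44,100 bytes/s.
File B: 11,025 × 3 × 2 = 66,150 bytes/s.
File B is larger; ratio = 33,273,450 / 22,182,300 = 1.50.

File B, by a factor of 1.50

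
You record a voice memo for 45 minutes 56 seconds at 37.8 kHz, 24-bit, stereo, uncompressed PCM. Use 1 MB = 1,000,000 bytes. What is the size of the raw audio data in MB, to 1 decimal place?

Duration = 45 minutes 56 seconds = 2,756 s.
Bytes = 37,800 samples/s × 2,756 s × 3 bytes/sample × 2 ch = 625,060,800 bytes.
625,060,800 / 1,000,000 = 625.1 MB.

625.1 MB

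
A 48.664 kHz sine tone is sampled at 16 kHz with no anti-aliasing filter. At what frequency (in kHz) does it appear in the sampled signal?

0.664 kHz

Nyquist = 16,000/2 = 8,000 Hz; 48,664 Hz exceeds it.
Alias = |48,664 − 3×16,000| = |48,664 − 48,000| = 664 Hz = 0.664 kHz.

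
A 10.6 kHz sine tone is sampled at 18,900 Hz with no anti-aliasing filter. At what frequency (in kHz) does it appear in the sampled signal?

8.3 kHz

Nyquist = 18,900/2 = 9,450 Hz; 10,600 Hz exceeds it.
Alias = |10,600 − 1×18,900| = |10,600 − 18,900| = 8,300 Hz = 8.3 kHz.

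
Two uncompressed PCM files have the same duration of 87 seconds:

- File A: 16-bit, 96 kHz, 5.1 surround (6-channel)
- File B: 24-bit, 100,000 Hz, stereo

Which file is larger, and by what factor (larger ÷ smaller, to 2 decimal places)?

File A: 96,000 × 2 × 6 = 1,152,000 bytes/s.
File B: 100,000 × 3 × 2 = 600,000 bytes/s.
File A is larger; ratio = 100,224,000 / 52,200,000 = 1.92.

File A, by a factor of 1.92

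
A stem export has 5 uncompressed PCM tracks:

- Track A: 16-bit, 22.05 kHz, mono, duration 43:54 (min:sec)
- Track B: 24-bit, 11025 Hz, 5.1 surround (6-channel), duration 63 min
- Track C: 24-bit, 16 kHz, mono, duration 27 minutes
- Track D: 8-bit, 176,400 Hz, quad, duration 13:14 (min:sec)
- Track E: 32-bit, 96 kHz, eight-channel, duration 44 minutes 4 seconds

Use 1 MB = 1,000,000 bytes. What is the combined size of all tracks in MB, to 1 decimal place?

Track A: 43:54 (min:sec) = 2,634 s; 22,050 × 2,634 × 2 × 1 = 116,159,400 bytes.
Track B: 63 min = 3,780 s; 11,025 × 3,780 × 3 × 6 = 750,141,000 bytes.
Track C: 27 minutes = 1,620 s; 16,000 × 1,620 × 3 × 1 = 77,760,000 bytes.
Track D: 13:14 (min:sec) = 794 s; 176,400 × 794 × 1 × 4 = 560,246,400 bytes.
Track E: 44 minutes 4 seconds = 2,644 s; 96,000 × 2,644 × 4 × 8 = 8,122,368,000 bytes.
Total = 9,626,674,800 bytes = 9626.7 MB.

9626.7 MB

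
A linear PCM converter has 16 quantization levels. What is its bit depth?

log2(16) = 4.

4 bits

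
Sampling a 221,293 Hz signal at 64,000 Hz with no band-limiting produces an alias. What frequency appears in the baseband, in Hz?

Nyquist = 64,000/2 = 32,000 Hz; 221,293 Hz exceeds it.
Alias = |221,293 − 3×64,000| = |221,293 − 192,000| = 29,293 Hz.

29,293 Hz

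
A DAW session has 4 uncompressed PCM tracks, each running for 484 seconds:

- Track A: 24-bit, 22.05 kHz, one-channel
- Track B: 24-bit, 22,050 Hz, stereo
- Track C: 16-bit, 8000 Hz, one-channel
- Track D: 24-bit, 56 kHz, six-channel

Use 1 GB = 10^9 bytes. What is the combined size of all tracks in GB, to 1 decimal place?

0.6 GB

Track A: 22,050 × 484 × 3 × 1 = 32,016,600 bytes.
Track B: 22,050 × 484 × 3 × 2 = 64,033,200 bytes.
Track C: 8,000 × 484 × 2 × 1 = 7,744,000 bytes.
Track D: 56,000 × 484 × 3 × 6 = 487,872,000 bytes.
Total = 591,665,800 bytes = 0.6 GB.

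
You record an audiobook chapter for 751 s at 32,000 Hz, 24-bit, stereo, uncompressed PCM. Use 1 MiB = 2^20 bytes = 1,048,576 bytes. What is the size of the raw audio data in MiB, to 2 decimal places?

137.51 MiB

Bytes = 32,000 samples/s × 751 s × 3 bytes/sample × 2 ch = 144,192,000 bytes.
144,192,000 / 1,048,576 = 137.51 MiB.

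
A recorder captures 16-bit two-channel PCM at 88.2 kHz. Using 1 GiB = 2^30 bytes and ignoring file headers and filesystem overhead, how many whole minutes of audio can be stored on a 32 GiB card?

Uncompressed byte rate = 88,200 × 2 × 2 = 352,800 bytes/s.
Capacity = 32 × 1,073,741,824 = 34,359,738,368 bytes.
34,359,738,368 / 352,800 ≈ 97391.55 s → 1,623 minutes.

1,623 minutes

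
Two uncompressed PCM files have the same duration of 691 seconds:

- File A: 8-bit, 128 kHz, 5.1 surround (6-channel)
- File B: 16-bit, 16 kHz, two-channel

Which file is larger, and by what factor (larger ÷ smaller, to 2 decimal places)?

File A, by a factor of 12.00

File A: 128,000 × 1 × 6 = 768,000 bytes/s.
File B: 16,000 × 2 × 2 = 64,000 bytes/s.
File A is larger; ratio = 530,688,000 / 44,224,000 = 12.00.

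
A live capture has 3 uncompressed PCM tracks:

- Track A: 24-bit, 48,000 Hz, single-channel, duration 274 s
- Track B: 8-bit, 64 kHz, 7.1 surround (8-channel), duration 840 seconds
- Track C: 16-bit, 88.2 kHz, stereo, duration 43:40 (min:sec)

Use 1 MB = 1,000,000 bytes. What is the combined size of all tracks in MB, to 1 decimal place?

1393.9 MB

Track A: 48,000 × 274 × 3 × 1 = 39,456,000 bytes.
Track B: 64,000 × 840 × 1 × 8 = 430,080,000 bytes.
Track C: 43:40 (min:sec) = 2,620 s; 88,200 × 2,620 × 2 × 2 = 924,336,000 bytes.
Total = 1,393,872,000 bytes = 1393.9 MB.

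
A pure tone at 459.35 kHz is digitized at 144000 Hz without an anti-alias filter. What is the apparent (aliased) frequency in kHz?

Nyquist = 144,000/2 = 72,000 Hz; 459,350 Hz exceeds it.
Alias = |459,350 − 3×144,000| = |459,350 − 432,000| = 27,350 Hz = 27.35 kHz.

27.35 kHz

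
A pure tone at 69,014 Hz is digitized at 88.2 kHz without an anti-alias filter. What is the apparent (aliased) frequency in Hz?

Nyquist = 88,200/2 = 44,100 Hz; 69,014 Hz exceeds it.
Alias = |69,014 − 1×88,200| = |69,014 − 88,200| = 19,186 Hz.

19,186 Hz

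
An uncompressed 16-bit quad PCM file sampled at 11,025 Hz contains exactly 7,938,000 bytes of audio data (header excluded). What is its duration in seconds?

Byte rate = 11,025 × 2 × 4 = 88,200 bytes/s.
Duration = 7,938,000 / 88,200 = 90 s.

90 seconds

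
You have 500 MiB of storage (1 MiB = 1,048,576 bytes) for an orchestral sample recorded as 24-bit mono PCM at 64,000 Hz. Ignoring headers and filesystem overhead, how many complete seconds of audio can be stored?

2,730 seconds

Uncompressed byte rate = 64,000 × 3 × 1 = 192,000 bytes/s.
Capacity = 500 × 1,048,576 = 524,288,000 bytes.
524,288,000 / 192,000 ≈ 2730.67 s → 2,730 seconds.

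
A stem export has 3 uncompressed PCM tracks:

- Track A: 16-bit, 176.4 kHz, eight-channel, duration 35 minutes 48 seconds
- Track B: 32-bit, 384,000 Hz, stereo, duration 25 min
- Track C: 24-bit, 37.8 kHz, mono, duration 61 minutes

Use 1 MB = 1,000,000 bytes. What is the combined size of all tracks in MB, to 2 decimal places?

11085.56 MB

Track A: 35 minutes 48 seconds = 2,148 s; 176,400 × 2,148 × 2 × 8 = 6,062,515,200 bytes.
Track B: 25 min = 1,500 s; 384,000 × 1,500 × 4 × 2 = 4,608,000,000 bytes.
Track C: 61 minutes = 3,660 s; 37,800 × 3,660 × 3 × 1 = 415,044,000 bytes.
Total = 11,085,559,200 bytes = 11085.56 MB.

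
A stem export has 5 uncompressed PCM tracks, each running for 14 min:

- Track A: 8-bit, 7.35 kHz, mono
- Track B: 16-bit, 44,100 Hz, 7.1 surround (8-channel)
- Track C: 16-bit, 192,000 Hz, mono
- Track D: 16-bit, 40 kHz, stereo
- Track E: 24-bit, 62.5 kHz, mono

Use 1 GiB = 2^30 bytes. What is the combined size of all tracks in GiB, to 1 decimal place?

1.1 GiB

14 min = 840 s.
Track A: 7,350 × 840 × 1 × 1 = 6,174,000 bytes.
Track B: 44,100 × 840 × 2 × 8 = 592,704,000 bytes.
Track C: 192,000 × 840 × 2 × 1 = 322,560,000 bytes.
Track D: 40,000 × 840 × 2 × 2 = 134,400,000 bytes.
Track E: 62,500 × 840 × 3 × 1 = 157,500,000 bytes.
Total = 1,213,338,000 bytes = 1.1 GiB.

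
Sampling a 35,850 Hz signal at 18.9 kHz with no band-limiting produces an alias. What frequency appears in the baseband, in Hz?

1,950 Hz

Nyquist = 18,900/2 = 9,450 Hz; 35,850 Hz exceeds it.
Alias = |35,850 − 2×18,900| = |35,850 − 37,800| = 1,950 Hz.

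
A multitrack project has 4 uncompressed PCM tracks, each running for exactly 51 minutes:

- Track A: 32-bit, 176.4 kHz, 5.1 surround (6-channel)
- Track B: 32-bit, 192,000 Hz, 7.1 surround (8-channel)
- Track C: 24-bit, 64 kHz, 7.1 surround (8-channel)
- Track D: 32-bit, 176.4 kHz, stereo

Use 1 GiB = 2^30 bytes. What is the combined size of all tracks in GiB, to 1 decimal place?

exactly 51 minutes = 3,060 s.
Track A: 176,400 × 3,060 × 4 × 6 = 12,954,816,000 bytes.
Track B: 192,000 × 3,060 × 4 × 8 = 18,800,640,000 bytes.
Track C: 64,000 × 3,060 × 3 × 8 = 4,700,160,000 bytes.
Track D: 176,400 × 3,060 × 4 × 2 = 4,318,272,000 bytes.
Total = 40,773,888,000 bytes = 38.0 GiB.

38.0 GiB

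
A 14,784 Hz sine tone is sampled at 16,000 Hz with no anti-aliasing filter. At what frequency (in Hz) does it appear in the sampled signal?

Nyquist = 16,000/2 = 8,000 Hz; 14,784 Hz exceeds it.
Alias = |14,784 − 1×16,000| = |14,784 − 16,000| = 1,216 Hz.

1,216 Hz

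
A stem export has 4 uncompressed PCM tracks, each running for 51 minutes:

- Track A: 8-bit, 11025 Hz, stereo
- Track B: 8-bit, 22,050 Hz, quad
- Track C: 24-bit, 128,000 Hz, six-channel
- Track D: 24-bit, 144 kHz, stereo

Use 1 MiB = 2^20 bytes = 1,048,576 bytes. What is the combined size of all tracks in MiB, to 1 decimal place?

9566.7 MiB

51 minutes = 3,060 s.
Track A: 11,025 × 3,060 × 1 × 2 = 67,473,000 bytes.
Track B: 22,050 × 3,060 × 1 × 4 = 269,892,000 bytes.
Track C: 128,000 × 3,060 × 3 × 6 = 7,050,240,000 bytes.
Track D: 144,000 × 3,060 × 3 × 2 = 2,643,840,000 bytes.
Total = 10,031,445,000 bytes = 9566.7 MiB.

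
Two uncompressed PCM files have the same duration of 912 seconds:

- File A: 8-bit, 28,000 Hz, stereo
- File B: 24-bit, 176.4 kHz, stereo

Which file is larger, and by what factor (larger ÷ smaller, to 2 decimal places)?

File B, by a factor of 18.90

File A: 28,000 × 1 × 2 = 56,000 bytes/s.
File B: 176,400 × 3 × 2 = 1,058,400 bytes/s.
File B is larger; ratio = 965,260,800 / 51,072,000 = 18.90.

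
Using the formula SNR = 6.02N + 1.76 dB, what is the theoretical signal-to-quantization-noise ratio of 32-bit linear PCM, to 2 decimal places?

194.40 dB

6.02 × 32 + 1.76 = 194.40 dB.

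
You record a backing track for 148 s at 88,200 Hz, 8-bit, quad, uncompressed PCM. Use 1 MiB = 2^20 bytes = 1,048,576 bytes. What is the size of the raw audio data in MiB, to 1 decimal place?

49.8 MiB

Bytes = 88,200 samples/s × 148 s × 1 bytes/sample × 4 ch = 52,214,400 bytes.
52,214,400 / 1,048,576 = 49.8 MiB.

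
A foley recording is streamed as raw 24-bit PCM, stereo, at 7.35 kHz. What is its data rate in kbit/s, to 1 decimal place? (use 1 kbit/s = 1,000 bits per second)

Bit rate = 7,350 × 24 × 2 = 352,800 bits/s.
= 352.8 kbit/s.

352.8 kbit/s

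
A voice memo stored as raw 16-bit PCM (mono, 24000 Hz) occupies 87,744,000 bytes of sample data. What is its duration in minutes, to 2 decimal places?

Byte rate = 24,000 × 2 × 1 = 48,000 bytes/s.
Duration = 87,744,000 / 48,000 = 1,828 s.
1,828 s / 60 = 30.47 minutes.

30.47 minutes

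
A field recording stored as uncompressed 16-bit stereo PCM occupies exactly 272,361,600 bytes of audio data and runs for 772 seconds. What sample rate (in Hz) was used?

88,200 Hz

Bytes = sample_rate × seconds × bytes_per_sample × channels.
sample_rate = 272,361,600 / (772 × 2 × 2) = 272,361,600 / 3,088 = 88,200 Hz.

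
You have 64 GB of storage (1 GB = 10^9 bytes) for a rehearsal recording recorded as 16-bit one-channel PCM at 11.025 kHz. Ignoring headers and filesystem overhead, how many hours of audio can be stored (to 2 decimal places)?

806.25 hours

Uncompressed byte rate = 11,025 × 2 × 1 = 22,050 bytes/s.
Capacity = 64 × 1,000,000,000 = 64,000,000,000 bytes.
64,000,000,000 / 22,050 ≈ 2902494.33 s → 806.25 hours.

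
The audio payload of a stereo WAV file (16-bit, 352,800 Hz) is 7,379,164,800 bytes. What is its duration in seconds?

Byte rate = 352,800 × 2 × 2 = 1,411,200 bytes/s.
Duration = 7,379,164,800 / 1,411,200 = 5,229 s.

5,229 seconds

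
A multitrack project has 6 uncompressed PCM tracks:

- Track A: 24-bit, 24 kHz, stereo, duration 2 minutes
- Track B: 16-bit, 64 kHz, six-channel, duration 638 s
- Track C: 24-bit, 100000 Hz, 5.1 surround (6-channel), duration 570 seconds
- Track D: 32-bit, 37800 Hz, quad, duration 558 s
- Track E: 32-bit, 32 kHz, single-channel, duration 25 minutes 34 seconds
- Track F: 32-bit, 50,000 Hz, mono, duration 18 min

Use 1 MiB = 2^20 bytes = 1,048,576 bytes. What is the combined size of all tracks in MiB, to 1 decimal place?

2177.3 MiB

Track A: 2 minutes = 120 s; 24,000 × 120 × 3 × 2 = 17,280,000 bytes.
Track B: 64,000 × 638 × 2 × 6 = 489,984,000 bytes.
Track C: 100,000 × 570 × 3 × 6 = 1,026,000,000 bytes.
Track D: 37,800 × 558 × 4 × 4 = 337,478,400 bytes.
Track E: 25 minutes 34 seconds = 1,534 s; 32,000 × 1,534 × 4 × 1 = 196,352,000 bytes.
Track F: 18 min = 1,080 s; 50,000 × 1,080 × 4 × 1 = 216,000,000 bytes.
Total = 2,283,094,400 bytes = 2177.3 MiB.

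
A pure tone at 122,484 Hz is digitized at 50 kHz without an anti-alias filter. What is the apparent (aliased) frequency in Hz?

22,484 Hz

Nyquist = 50,000/2 = 25,000 Hz; 122,484 Hz exceeds it.
Alias = |122,484 − 2×50,000| = |122,484 − 100,000| = 22,484 Hz.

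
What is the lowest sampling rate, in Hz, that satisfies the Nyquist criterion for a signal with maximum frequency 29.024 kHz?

58,048 Hz

Minimum sample rate = 2 × 29,024 Hz = 58,048 Hz.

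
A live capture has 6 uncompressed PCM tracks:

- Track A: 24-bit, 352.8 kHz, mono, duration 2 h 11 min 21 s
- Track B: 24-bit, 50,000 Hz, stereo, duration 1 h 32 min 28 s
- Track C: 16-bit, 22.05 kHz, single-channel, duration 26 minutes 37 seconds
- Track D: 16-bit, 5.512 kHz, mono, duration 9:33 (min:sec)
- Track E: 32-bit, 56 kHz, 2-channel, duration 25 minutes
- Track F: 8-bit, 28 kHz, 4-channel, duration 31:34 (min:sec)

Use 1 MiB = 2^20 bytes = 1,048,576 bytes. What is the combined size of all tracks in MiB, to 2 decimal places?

Track A: 2 h 11 min 21 s = 7,881 s; 352,800 × 7,881 × 3 × 1 = 8,341,250,400 bytes.
Track B: 1 h 32 min 28 s = 5,548 s; 50,000 × 5,548 × 3 × 2 = 1,664,400,000 bytes.
Track C: 26 minutes 37 seconds = 1,597 s; 22,050 × 1,597 × 2 × 1 = 70,427,700 bytes.
Track D: 9:33 (min:sec) = 573 s; 5,512 × 573 × 2 × 1 = 6,316,752 bytes.
Track E: 25 minutes = 1,500 s; 56,000 × 1,500 × 4 × 2 = 672,000,000 bytes.
Track F: 31:34 (min:sec) = 1,894 s; 28,000 × 1,894 × 1 × 4 = 212,128,000 bytes.
Total = 10,966,522,852 bytes = 10458.49 MiB.

10458.49 MiB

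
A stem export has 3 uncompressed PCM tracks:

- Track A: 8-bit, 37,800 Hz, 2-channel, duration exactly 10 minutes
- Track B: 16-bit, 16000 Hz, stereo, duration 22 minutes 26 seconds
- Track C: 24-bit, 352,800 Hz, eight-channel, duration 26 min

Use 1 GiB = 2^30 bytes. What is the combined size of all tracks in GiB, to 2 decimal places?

12.42 GiB

Track A: exactly 10 minutes = 600 s; 37,800 × 600 × 1 × 2 = 45,360,000 bytes.
Track B: 22 minutes 26 seconds = 1,346 s; 16,000 × 1,346 × 2 × 2 = 86,144,000 bytes.
Track C: 26 min = 1,560 s; 352,800 × 1,560 × 3 × 8 = 13,208,832,000 bytes.
Total = 13,340,336,000 bytes = 12.42 GiB.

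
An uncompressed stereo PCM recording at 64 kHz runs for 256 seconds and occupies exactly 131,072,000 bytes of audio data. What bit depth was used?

Bytes per sample = 131,072,000 / (64,000 × 256 × 2) = 131,072,000 / 32,768,000 = 4.
Bit depth = 4 × 8 = 32 bits.

32 bits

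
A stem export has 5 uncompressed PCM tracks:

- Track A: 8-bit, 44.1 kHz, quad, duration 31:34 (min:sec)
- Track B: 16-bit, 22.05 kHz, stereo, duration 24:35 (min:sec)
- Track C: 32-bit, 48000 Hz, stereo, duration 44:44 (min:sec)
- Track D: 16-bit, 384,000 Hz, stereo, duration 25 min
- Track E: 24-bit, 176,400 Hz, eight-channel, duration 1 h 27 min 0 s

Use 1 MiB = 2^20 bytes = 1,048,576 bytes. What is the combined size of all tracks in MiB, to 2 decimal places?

24698.49 MiB

Track A: 31:34 (min:sec) = 1,894 s; 44,100 × 1,894 × 1 × 4 = 334,101,600 bytes.
Track B: 24:35 (min:sec) = 1,475 s; 22,050 × 1,475 × 2 × 2 = 130,095,000 bytes.
Track C: 44:44 (min:sec) = 2,684 s; 48,000 × 2,684 × 4 × 2 = 1,030,656,000 bytes.
Track D: 25 min = 1,500 s; 384,000 × 1,500 × 2 × 2 = 2,304,000,000 bytes.
Track E: 1 h 27 min 0 s = 5,220 s; 176,400 × 5,220 × 3 × 8 = 22,099,392,000 bytes.
Total = 25,898,244,600 bytes = 24698.49 MiB.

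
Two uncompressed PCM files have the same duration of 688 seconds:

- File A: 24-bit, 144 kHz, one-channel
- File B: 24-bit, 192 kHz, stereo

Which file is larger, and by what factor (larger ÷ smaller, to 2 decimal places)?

File A: 144,000 × 3 × 1 = 432,000 bytes/s.
File B: 192,000 × 3 × 2 = 1,152,000 bytes/s.
File B is larger; ratio = 792,576,000 / 297,216,000 = 2.67.

File B, by a factor of 2.67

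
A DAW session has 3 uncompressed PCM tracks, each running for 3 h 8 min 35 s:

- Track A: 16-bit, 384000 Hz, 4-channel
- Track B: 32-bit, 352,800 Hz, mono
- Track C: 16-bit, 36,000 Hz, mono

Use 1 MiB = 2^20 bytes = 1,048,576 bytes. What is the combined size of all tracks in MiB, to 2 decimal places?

3 h 8 min 35 s = 11,315 s.
Track A: 384,000 × 11,315 × 2 × 4 = 34,759,680,000 bytes.
Track B: 352,800 × 11,315 × 4 × 1 = 15,967,728,000 bytes.
Track C: 36,000 × 11,315 × 2 × 1 = 814,680,000 bytes.
Total = 51,542,088,000 bytes = 49154.37 MiB.

49154.37 MiB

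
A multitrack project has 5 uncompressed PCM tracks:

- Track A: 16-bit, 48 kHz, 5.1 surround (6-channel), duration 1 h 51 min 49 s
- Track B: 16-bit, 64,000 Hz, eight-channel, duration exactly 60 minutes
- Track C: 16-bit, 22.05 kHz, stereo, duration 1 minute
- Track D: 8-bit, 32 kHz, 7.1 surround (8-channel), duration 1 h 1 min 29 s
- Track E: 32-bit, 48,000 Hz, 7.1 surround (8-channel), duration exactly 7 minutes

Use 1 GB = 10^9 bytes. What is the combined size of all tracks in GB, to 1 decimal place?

Track A: 1 h 51 min 49 s = 6,709 s; 48,000 × 6,709 × 2 × 6 = 3,864,384,000 bytes.
Track B: exactly 60 minutes = 3,600 s; 64,000 × 3,600 × 2 × 8 = 3,686,400,000 bytes.
Track C: 1 minute = 60 s; 22,050 × 60 × 2 × 2 = 5,292,000 bytes.
Track D: 1 h 1 min 29 s = 3,689 s; 32,000 × 3,689 × 1 × 8 = 944,384,000 bytes.
Track E: exactly 7 minutes = 420 s; 48,000 × 420 × 4 × 8 = 645,120,000 bytes.
Total = 9,145,580,000 bytes = 9.1 GB.

9.1 GB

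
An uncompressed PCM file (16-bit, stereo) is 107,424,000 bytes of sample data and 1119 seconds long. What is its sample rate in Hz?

24,000 Hz

Bytes = sample_rate × seconds × bytes_per_sample × channels.
sample_rate = 107,424,000 / (1,119 × 2 × 2) = 107,424,000 / 4,476 = 24,000 Hz.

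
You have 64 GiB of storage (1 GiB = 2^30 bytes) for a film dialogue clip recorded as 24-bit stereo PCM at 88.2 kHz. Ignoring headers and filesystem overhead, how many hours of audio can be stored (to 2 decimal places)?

36.07 hours

Uncompressed byte rate = 88,200 × 3 × 2 = 529,200 bytes/s.
Capacity = 64 × 1,073,741,824 = 68,719,476,736 bytes.
68,719,476,736 / 529,200 ≈ 129855.4 s → 36.07 hours.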